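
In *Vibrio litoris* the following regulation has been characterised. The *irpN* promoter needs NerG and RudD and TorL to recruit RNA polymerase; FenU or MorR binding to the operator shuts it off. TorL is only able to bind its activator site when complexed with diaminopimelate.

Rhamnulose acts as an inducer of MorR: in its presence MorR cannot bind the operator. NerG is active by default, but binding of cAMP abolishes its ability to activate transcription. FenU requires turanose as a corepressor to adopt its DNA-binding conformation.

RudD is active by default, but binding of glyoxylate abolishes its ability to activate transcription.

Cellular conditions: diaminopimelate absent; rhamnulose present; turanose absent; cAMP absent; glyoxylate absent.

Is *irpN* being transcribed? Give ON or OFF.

cAMP is absent, so NerG is active.
Glyoxylate is absent, so RudD is active.
Diaminopimelate is absent, so TorL is inactive.
Turanose is absent, so FenU is inactive.
Rhamnulose is present, so MorR is inactive.
Required activator TorL is absent, so *irpN* is not transcribed.

OFF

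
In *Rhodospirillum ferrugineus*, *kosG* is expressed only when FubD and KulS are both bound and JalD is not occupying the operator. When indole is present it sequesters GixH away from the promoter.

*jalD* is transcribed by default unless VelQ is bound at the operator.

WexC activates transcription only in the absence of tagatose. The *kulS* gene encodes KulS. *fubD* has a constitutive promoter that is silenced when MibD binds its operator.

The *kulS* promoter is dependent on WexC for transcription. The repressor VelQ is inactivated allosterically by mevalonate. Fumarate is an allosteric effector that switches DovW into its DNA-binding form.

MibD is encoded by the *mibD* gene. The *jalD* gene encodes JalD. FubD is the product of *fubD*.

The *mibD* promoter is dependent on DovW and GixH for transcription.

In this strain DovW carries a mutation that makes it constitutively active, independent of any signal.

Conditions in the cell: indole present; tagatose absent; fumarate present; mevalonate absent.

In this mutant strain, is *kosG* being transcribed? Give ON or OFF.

DovW is constitutively active in this strain.
Indole is present, so GixH is inactive.
Required activator GixH is absent, so *mibD* is not transcribed.
So MibD is not produced.
With no repressor bound, *fubD* is transcribed.
So FubD is produced and active.
Mevalonate is absent, so VelQ is active.
With repressor VelQ bound, *jalD* is not transcribed.
So JalD is not produced.
Tagatose is absent, so WexC is active.
No repressor is bound and WexC is active, so *kulS* is transcribed.
So KulS is produced and active.
No repressor is bound and FubD and KulS are active, so *kosG* is transcribed.

ON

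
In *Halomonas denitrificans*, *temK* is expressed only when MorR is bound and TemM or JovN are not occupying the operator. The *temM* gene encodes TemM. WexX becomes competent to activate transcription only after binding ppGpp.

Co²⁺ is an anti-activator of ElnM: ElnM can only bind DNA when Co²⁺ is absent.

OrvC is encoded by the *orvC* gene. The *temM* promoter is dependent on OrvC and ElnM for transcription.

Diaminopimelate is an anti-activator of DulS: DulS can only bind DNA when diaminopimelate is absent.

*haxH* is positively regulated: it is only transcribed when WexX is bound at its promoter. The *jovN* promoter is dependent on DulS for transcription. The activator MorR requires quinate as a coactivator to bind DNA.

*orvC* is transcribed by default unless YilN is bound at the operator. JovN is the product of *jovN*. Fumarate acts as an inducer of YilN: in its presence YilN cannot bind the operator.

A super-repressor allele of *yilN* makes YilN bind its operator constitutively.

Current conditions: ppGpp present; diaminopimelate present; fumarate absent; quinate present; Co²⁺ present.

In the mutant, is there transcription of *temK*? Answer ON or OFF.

YilN is constitutively active in this strain.
With repressor YilN bound, *orvC* is not transcribed.
So OrvC is not produced.
Co²⁺ is present, so ElnM is inactive.
Required activator OrvC is absent, so *temM* is not transcribed.
So TemM is not produced.
Quinate is present, so MorR is active.
Diaminopimelate is present, so DulS is inactive.
Required activator DulS is absent, so *jovN* is not transcribed.
So JovN is not produced.
No repressor is bound and MorR is active, so *temK* is transcribed.

ON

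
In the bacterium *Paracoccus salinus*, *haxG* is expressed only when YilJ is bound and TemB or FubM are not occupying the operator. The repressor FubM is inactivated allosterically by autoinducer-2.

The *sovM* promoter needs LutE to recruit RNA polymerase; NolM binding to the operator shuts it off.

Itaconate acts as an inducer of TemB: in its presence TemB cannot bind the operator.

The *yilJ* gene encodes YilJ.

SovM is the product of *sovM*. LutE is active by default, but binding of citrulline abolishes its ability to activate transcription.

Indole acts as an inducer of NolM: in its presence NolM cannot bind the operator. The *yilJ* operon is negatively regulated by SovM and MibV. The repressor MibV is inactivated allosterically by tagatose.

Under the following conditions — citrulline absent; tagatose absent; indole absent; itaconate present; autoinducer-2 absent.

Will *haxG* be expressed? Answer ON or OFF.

OFF

Itaconate is present, so TemB is inactive.
Autoinducer-2 is absent, so FubM is active.
Indole is absent, so NolM is active.
Citrulline is absent, so LutE is active.
With repressor NolM bound, *sovM* is not transcribed.
So SovM is not produced.
Tagatose is absent, so MibV is active.
With repressor MibV bound, *yilJ* is not transcribed.
So YilJ is not produced.
With repressor FubM bound, *haxG* is not transcribed.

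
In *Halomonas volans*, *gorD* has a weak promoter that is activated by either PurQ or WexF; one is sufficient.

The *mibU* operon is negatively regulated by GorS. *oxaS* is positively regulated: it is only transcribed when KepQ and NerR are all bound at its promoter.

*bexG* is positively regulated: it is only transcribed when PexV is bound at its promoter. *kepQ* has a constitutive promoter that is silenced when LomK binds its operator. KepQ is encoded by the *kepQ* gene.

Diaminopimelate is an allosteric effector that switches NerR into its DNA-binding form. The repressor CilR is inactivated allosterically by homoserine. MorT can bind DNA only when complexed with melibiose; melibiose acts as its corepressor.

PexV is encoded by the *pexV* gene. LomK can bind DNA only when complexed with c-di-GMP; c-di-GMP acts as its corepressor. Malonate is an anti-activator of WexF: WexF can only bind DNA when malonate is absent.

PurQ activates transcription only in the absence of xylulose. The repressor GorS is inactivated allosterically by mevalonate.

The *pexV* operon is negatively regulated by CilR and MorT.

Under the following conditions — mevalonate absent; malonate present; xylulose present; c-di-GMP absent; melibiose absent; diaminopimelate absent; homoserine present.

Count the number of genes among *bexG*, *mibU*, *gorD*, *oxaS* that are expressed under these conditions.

1

Homoserine is present, so CilR is inactive.
Melibiose is absent, so MorT is inactive.
With no repressor bound, *pexV* is transcribed.
So PexV is produced and active.
No repressor is bound and PexV is active, so *bexG* is transcribed.
→ *bexG* is ON.
Mevalonate is absent, so GorS is active.
With repressor GorS bound, *mibU* is not transcribed.
→ *mibU* is OFF.
Xylulose is present, so PurQ is inactive.
Malonate is present, so WexF is inactive.
No activator is available at the *gorD* promoter, so *gorD* is not transcribed.
→ *gorD* is OFF.
c-di-GMP is absent, so LomK is inactive.
With no repressor bound, *kepQ* is transcribed.
So KepQ is produced and active.
Diaminopimelate is absent, so NerR is inactive.
Required activator NerR is absent, so *oxaS* is not transcribed.
→ *oxaS* is OFF.
1 of the 4 genes is transcribed.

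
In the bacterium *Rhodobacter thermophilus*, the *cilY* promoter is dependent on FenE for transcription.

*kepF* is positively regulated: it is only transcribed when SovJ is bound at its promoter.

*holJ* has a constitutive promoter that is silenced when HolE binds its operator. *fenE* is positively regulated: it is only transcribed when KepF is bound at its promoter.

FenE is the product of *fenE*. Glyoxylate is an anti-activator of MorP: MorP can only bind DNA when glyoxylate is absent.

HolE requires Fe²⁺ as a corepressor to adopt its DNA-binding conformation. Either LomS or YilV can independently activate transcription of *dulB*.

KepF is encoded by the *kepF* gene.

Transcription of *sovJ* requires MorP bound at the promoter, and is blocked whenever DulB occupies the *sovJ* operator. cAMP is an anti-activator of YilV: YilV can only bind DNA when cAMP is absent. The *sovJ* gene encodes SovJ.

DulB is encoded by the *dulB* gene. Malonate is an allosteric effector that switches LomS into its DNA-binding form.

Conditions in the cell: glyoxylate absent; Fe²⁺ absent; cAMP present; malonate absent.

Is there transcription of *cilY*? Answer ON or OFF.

Malonate is absent, so LomS is inactive.
cAMP is present, so YilV is inactive.
No activator is available at the *dulB* promoter, so *dulB* is not transcribed.
So DulB is not produced.
Glyoxylate is absent, so MorP is active.
No repressor is bound and MorP is active, so *sovJ* is transcribed.
So SovJ is produced and active.
No repressor is bound and SovJ is active, so *kepF* is transcribed.
So KepF is produced and active.
No repressor is bound and KepF is active, so *fenE* is transcribed.
So FenE is produced and active.
No repressor is bound and FenE is active, so *cilY* is transcribed.

ON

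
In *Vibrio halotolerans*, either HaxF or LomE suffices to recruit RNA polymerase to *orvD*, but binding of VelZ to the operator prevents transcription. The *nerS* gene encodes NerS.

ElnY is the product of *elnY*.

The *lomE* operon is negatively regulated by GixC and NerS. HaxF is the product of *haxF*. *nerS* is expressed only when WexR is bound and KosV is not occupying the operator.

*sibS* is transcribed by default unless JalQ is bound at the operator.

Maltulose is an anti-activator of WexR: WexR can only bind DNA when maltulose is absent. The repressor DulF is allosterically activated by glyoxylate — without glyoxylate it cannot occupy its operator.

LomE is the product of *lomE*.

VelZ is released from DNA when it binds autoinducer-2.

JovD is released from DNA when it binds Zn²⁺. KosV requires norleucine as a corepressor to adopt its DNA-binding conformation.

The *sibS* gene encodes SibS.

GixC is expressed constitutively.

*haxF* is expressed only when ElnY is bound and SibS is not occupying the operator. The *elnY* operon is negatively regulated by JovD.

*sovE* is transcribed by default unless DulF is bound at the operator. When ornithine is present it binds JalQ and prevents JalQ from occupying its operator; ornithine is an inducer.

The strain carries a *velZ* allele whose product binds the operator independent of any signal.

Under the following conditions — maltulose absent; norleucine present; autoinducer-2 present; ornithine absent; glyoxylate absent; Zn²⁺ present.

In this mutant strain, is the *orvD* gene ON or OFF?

OFF

VelZ is constitutively active in this strain.
Ornithine is absent, so JalQ is active.
With repressor JalQ bound, *sibS* is not transcribed.
So SibS is not produced.
Zn²⁺ is present, so JovD is inactive.
With no repressor bound, *elnY* is transcribed.
So ElnY is produced and active.
No repressor is bound and ElnY is active, so *haxF* is transcribed.
So HaxF is produced and active.
GixC is produced constitutively and is active.
Norleucine is present, so KosV is active.
Maltulose is absent, so WexR is active.
With repressor KosV bound, *nerS* is not transcribed.
So NerS is not produced.
With repressor GixC bound, *lomE* is not transcribed.
So LomE is not produced.
With repressor VelZ bound, *orvD* is not transcribed.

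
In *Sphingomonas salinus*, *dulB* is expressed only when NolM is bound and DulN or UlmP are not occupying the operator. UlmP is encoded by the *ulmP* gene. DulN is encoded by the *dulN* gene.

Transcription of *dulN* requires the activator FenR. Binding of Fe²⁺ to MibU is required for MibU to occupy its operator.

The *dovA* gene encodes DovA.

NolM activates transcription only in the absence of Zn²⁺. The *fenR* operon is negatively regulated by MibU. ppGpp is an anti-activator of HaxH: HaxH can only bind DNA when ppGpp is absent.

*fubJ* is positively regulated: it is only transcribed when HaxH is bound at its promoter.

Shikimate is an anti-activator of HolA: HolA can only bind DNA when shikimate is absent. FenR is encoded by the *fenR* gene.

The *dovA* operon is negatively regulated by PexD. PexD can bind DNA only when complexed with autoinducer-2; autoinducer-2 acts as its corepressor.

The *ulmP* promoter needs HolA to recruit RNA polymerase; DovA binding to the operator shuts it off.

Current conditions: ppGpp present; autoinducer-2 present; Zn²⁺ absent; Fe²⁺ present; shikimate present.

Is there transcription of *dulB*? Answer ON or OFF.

ON

Fe²⁺ is present, so MibU is active.
With repressor MibU bound, *fenR* is not transcribed.
So FenR is not produced.
Required activator FenR is absent, so *dulN* is not transcribed.
So DulN is not produced.
Zn²⁺ is absent, so NolM is active.
Autoinducer-2 is present, so PexD is active.
With repressor PexD bound, *dovA* is not transcribed.
So DovA is not produced.
Shikimate is present, so HolA is inactive.
Required activator HolA is absent, so *ulmP* is not transcribed.
So UlmP is not produced.
No repressor is bound and NolM is active, so *dulB* is transcribed.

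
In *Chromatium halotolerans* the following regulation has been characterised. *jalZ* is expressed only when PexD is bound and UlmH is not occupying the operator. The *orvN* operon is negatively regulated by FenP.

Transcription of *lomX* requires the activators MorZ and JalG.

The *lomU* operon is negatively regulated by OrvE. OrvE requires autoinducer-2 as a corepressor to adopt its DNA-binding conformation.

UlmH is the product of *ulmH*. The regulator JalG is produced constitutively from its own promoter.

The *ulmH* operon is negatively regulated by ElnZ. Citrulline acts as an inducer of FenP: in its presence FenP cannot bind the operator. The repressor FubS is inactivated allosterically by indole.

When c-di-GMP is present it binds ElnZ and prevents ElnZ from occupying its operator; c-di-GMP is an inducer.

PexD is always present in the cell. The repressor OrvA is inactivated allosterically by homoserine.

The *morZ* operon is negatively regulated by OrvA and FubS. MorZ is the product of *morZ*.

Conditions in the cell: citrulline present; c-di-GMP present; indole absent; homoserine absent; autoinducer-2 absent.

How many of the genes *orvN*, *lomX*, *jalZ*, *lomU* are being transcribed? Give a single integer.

Citrulline is present, so FenP is inactive.
With no repressor bound, *orvN* is transcribed.
→ *orvN* is ON.
Homoserine is absent, so OrvA is active.
Indole is absent, so FubS is active.
With repressor OrvA bound, *morZ* is not transcribed.
So MorZ is not produced.
JalG is produced constitutively and is active.
Required activator MorZ is absent, so *lomX* is not transcribed.
→ *lomX* is OFF.
PexD is produced constitutively and is active.
c-di-GMP is present, so ElnZ is inactive.
With no repressor bound, *ulmH* is transcribed.
So UlmH is produced and active.
With repressor UlmH bound, *jalZ* is not transcribed.
→ *jalZ* is OFF.
Autoinducer-2 is absent, so OrvE is inactive.
With no repressor bound, *lomU* is transcribed.
→ *lomU* is ON.
2 of the 4 genes are transcribed.

2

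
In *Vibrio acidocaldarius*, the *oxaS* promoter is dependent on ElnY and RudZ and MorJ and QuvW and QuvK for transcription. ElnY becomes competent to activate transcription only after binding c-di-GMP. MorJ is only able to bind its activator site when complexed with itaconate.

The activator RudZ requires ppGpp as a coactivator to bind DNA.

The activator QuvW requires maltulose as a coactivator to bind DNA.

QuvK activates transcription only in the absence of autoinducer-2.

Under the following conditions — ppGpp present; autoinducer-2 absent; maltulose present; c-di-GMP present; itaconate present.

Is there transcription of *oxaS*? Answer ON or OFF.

c-di-GMP is present, so ElnY is active.
ppGpp is present, so RudZ is active.
Itaconate is present, so MorJ is active.
Maltulose is present, so QuvW is active.
Autoinducer-2 is absent, so QuvK is active.
No repressor is bound and ElnY and RudZ and MorJ and QuvW and QuvK are active, so *oxaS* is transcribed.

ON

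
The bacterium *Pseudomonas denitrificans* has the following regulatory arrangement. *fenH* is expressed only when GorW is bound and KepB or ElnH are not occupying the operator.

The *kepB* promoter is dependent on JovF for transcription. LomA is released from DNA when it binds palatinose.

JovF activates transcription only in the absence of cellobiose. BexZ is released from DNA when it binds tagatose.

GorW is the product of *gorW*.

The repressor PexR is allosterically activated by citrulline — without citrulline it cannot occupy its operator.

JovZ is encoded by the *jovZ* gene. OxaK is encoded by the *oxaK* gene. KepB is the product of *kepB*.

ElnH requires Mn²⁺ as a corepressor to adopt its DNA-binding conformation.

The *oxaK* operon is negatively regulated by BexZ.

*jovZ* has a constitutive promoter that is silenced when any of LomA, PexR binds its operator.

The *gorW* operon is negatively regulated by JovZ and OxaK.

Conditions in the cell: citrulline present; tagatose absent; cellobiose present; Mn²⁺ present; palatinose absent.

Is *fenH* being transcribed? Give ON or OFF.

Cellobiose is present, so JovF is inactive.
Required activator JovF is absent, so *kepB* is not transcribed.
So KepB is not produced.
Mn²⁺ is present, so ElnH is active.
Palatinose is absent, so LomA is active.
Citrulline is present, so PexR is active.
With repressor LomA bound, *jovZ* is not transcribed.
So JovZ is not produced.
Tagatose is absent, so BexZ is active.
With repressor BexZ bound, *oxaK* is not transcribed.
So OxaK is not produced.
With no repressor bound, *gorW* is transcribed.
So GorW is produced and active.
With repressor ElnH bound, *fenH* is not transcribed.

OFF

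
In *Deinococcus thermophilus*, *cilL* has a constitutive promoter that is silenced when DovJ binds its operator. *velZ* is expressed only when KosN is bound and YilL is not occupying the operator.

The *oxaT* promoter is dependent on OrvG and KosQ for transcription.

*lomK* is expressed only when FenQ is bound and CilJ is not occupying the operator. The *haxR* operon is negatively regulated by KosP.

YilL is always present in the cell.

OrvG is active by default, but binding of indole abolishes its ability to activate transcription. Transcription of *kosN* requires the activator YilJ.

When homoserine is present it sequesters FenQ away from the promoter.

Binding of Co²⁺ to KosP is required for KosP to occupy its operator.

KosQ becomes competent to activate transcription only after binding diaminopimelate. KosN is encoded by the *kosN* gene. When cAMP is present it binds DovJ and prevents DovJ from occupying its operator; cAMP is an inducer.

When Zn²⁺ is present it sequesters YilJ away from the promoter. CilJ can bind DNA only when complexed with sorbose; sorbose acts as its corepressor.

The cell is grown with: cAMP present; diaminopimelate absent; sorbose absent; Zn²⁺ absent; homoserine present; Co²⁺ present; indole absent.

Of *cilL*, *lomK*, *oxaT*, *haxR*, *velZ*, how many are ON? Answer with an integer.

1

cAMP is present, so DovJ is inactive.
With no repressor bound, *cilL* is transcribed.
→ *cilL* is ON.
Sorbose is absent, so CilJ is inactive.
Homoserine is present, so FenQ is inactive.
Required activator FenQ is absent, so *lomK* is not transcribed.
→ *lomK* is OFF.
Indole is absent, so OrvG is active.
Diaminopimelate is absent, so KosQ is inactive.
Required activator KosQ is absent, so *oxaT* is not transcribed.
→ *oxaT* is OFF.
Co²⁺ is present, so KosP is active.
With repressor KosP bound, *haxR* is not transcribed.
→ *haxR* is OFF.
YilL is produced constitutively and is active.
Zn²⁺ is absent, so YilJ is active.
No repressor is bound and YilJ is active, so *kosN* is transcribed.
So KosN is produced and active.
With repressor YilL bound, *velZ* is not transcribed.
→ *velZ* is OFF.
1 of the 5 genes is transcribed.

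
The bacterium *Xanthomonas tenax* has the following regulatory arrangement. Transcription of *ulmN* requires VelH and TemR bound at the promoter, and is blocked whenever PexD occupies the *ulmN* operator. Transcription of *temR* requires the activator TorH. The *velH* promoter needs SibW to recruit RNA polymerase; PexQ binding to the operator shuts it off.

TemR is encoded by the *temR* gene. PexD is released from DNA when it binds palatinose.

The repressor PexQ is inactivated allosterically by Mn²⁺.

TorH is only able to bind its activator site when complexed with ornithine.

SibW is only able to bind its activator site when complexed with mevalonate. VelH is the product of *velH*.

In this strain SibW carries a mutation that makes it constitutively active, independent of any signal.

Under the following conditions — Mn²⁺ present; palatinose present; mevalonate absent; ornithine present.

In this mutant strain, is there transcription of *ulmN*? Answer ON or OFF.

ON

Mn²⁺ is present, so PexQ is inactive.
SibW is constitutively active in this strain.
No repressor is bound and SibW is active, so *velH* is transcribed.
So VelH is produced and active.
Palatinose is present, so PexD is inactive.
Ornithine is present, so TorH is active.
No repressor is bound and TorH is active, so *temR* is transcribed.
So TemR is produced and active.
No repressor is bound and VelH and TemR are active, so *ulmN* is transcribed.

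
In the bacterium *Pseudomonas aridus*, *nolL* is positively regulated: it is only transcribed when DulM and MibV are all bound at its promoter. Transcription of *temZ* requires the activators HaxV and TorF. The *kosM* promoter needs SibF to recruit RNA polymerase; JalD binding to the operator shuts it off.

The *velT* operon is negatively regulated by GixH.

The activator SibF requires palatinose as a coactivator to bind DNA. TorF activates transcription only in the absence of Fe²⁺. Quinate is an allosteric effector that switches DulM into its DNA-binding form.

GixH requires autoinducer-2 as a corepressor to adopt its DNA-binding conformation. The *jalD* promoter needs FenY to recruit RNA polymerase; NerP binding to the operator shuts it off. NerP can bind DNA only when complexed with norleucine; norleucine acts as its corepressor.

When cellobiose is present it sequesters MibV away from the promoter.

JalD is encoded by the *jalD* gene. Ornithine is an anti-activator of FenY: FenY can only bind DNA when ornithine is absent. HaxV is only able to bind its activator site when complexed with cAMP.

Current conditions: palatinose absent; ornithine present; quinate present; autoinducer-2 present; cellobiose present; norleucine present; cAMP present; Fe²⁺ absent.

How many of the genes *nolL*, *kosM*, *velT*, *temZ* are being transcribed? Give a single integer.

Quinate is present, so DulM is active.
Cellobiose is present, so MibV is inactive.
Required activator MibV is absent, so *nolL* is not transcribed.
→ *nolL* is OFF.
Palatinose is absent, so SibF is inactive.
Ornithine is present, so FenY is inactive.
Norleucine is present, so NerP is active.
With repressor NerP bound, *jalD* is not transcribed.
So JalD is not produced.
Required activator SibF is absent, so *kosM* is not transcribed.
→ *kosM* is OFF.
Autoinducer-2 is present, so GixH is active.
With repressor GixH bound, *velT* is not transcribed.
→ *velT* is OFF.
cAMP is present, so HaxV is active.
Fe²⁺ is absent, so TorF is active.
No repressor is bound and HaxV and TorF are active, so *temZ* is transcribed.
→ *temZ* is ON.
1 of the 4 genes is transcribed.

1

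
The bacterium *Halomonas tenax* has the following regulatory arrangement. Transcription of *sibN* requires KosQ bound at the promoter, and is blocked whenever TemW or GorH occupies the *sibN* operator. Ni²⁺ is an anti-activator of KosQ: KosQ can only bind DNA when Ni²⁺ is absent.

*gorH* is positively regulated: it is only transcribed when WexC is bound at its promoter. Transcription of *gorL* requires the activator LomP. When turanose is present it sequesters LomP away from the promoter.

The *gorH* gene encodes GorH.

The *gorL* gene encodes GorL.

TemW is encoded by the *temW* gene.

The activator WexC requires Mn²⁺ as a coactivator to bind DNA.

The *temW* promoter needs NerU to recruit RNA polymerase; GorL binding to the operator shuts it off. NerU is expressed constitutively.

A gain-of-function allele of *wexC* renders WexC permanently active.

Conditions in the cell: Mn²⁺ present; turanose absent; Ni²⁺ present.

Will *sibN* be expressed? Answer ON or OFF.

NerU is produced constitutively and is active.
Turanose is absent, so LomP is active.
No repressor is bound and LomP is active, so *gorL* is transcribed.
So GorL is produced and active.
With repressor GorL bound, *temW* is not transcribed.
So TemW is not produced.
WexC is constitutively active in this strain.
No repressor is bound and WexC is active, so *gorH* is transcribed.
So GorH is produced and active.
Ni²⁺ is present, so KosQ is inactive.
With repressor GorH bound, *sibN* is not transcribed.

OFF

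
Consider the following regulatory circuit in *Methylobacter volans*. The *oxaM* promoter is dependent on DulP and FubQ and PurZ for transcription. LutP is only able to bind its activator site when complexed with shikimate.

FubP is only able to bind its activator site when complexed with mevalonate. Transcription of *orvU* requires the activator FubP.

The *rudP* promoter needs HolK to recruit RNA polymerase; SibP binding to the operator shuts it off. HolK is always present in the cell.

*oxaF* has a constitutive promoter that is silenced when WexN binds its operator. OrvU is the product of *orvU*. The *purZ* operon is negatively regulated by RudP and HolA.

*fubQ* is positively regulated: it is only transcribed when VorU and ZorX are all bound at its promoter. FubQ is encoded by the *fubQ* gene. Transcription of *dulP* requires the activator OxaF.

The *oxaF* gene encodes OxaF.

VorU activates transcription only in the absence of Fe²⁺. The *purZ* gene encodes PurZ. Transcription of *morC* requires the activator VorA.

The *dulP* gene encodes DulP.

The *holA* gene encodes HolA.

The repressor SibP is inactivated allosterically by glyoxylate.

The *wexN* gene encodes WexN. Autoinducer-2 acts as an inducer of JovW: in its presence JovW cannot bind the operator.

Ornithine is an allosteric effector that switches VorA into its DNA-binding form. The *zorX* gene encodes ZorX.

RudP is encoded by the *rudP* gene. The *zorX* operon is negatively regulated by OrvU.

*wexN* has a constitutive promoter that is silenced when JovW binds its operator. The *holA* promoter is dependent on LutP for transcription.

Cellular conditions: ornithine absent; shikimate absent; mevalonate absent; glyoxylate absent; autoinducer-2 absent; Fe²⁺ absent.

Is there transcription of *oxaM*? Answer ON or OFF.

Autoinducer-2 is absent, so JovW is active.
With repressor JovW bound, *wexN* is not transcribed.
So WexN is not produced.
With no repressor bound, *oxaF* is transcribed.
So OxaF is produced and active.
No repressor is bound and OxaF is active, so *dulP* is transcribed.
So DulP is produced and active.
Fe²⁺ is absent, so VorU is active.
Mevalonate is absent, so FubP is inactive.
Required activator FubP is absent, so *orvU* is not transcribed.
So OrvU is not produced.
With no repressor bound, *zorX* is transcribed.
So ZorX is produced and active.
No repressor is bound and VorU and ZorX are active, so *fubQ* is transcribed.
So FubQ is produced and active.
HolK is produced constitutively and is active.
Glyoxylate is absent, so SibP is active.
With repressor SibP bound, *rudP* is not transcribed.
So RudP is not produced.
Shikimate is absent, so LutP is inactive.
Required activator LutP is absent, so *holA* is not transcribed.
So HolA is not produced.
With no repressor bound, *purZ* is transcribed.
So PurZ is produced and active.
No repressor is bound and DulP and FubQ and PurZ are active, so *oxaM* is transcribed.

ON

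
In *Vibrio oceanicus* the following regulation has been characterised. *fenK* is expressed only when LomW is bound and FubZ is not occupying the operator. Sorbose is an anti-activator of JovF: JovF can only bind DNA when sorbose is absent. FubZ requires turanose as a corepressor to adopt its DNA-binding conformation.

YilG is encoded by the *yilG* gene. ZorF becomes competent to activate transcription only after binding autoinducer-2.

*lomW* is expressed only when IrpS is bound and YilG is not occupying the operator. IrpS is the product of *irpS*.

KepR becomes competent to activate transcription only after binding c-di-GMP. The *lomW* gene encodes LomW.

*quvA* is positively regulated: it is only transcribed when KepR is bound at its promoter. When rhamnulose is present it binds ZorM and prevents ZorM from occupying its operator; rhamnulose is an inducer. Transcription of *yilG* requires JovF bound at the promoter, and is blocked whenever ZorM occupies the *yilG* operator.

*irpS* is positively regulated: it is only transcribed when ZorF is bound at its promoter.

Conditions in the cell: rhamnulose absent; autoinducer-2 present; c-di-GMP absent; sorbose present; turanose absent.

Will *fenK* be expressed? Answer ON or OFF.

Turanose is absent, so FubZ is inactive.
Rhamnulose is absent, so ZorM is active.
Sorbose is present, so JovF is inactive.
With repressor ZorM bound, *yilG* is not transcribed.
So YilG is not produced.
Autoinducer-2 is present, so ZorF is active.
No repressor is bound and ZorF is active, so *irpS* is transcribed.
So IrpS is produced and active.
No repressor is bound and IrpS is active, so *lomW* is transcribed.
So LomW is produced and active.
No repressor is bound and LomW is active, so *fenK* is transcribed.

ON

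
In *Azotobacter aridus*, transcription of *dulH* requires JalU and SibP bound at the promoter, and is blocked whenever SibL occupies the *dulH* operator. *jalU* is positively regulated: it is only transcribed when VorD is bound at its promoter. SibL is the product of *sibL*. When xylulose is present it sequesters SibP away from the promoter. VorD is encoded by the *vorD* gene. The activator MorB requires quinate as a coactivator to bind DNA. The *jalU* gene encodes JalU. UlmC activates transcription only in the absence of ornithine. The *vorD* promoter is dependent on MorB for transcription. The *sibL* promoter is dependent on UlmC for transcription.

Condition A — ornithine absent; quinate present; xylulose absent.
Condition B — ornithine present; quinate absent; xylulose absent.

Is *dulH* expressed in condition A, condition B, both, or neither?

Condition A:
Ornithine is absent, so UlmC is active.
No repressor is bound and UlmC is active, so *sibL* is transcribed.
So SibL is produced and active.
Quinate is present, so MorB is active.
No repressor is bound and MorB is active, so *vorD* is transcribed.
So VorD is produced and active.
No repressor is bound and VorD is active, so *jalU* is transcribed.
So JalU is produced and active.
Xylulose is absent, so SibP is active.
With repressor SibL bound, *dulH* is not transcribed.
→ *dulH* is OFF in A.
Condition B:
Ornithine is present, so UlmC is inactive.
Required activator UlmC is absent, so *sibL* is not transcribed.
So SibL is not produced.
Quinate is absent, so MorB is inactive.
Required activator MorB is absent, so *vorD* is not transcribed.
So VorD is not produced.
Required activator VorD is absent, so *jalU* is not transcribed.
So JalU is not produced.
Xylulose is absent, so SibP is active.
Required activator JalU is absent, so *dulH* is not transcribed.
→ *dulH* is OFF in B.

neither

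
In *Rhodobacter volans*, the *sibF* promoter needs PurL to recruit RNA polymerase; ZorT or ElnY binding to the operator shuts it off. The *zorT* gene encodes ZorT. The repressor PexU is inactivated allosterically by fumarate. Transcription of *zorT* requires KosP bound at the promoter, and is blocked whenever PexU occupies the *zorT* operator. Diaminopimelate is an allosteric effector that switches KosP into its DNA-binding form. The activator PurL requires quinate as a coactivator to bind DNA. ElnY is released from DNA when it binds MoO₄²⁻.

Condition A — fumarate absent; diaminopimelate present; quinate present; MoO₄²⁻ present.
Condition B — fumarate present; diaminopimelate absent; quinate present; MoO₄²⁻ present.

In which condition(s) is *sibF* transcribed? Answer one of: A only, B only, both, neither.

Condition A:
Fumarate is absent, so PexU is active.
Diaminopimelate is present, so KosP is active.
With repressor PexU bound, *zorT* is not transcribed.
So ZorT is not produced.
Quinate is present, so PurL is active.
MoO₄²⁻ is present, so ElnY is inactive.
No repressor is bound and PurL is active, so *sibF* is transcribed.
→ *sibF* is ON in A.
Condition B:
Fumarate is present, so PexU is inactive.
Diaminopimelate is absent, so KosP is inactive.
Required activator KosP is absent, so *zorT* is not transcribed.
So ZorT is not produced.
Quinate is present, so PurL is active.
MoO₄²⁻ is present, so ElnY is inactive.
No repressor is bound and PurL is active, so *sibF* is transcribed.
→ *sibF* is ON in B.

both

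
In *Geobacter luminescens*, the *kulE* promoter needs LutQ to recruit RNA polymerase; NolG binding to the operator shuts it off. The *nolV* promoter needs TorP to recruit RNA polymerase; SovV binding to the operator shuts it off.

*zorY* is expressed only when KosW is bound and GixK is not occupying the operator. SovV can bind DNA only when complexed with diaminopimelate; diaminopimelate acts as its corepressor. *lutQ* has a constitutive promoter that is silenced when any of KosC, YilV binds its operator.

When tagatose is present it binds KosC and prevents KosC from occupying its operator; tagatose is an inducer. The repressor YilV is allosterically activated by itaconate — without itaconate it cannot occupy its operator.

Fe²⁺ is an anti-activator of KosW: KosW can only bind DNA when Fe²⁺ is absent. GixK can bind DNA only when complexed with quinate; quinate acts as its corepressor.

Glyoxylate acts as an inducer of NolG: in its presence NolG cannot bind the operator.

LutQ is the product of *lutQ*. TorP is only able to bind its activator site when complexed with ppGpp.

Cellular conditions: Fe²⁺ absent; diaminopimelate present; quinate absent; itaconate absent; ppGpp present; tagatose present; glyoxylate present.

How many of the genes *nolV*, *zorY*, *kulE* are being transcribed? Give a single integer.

ppGpp is present, so TorP is active.
Diaminopimelate is present, so SovV is active.
With repressor SovV bound, *nolV* is not transcribed.
→ *nolV* is OFF.
Quinate is absent, so GixK is inactive.
Fe²⁺ is absent, so KosW is active.
No repressor is bound and KosW is active, so *zorY* is transcribed.
→ *zorY* is ON.
Glyoxylate is present, so NolG is inactive.
Tagatose is present, so KosC is inactive.
Itaconate is absent, so YilV is inactive.
With no repressor bound, *lutQ* is transcribed.
So LutQ is produced and active.
No repressor is bound and LutQ is active, so *kulE* is transcribed.
→ *kulE* is ON.
2 of the 3 genes are transcribed.

2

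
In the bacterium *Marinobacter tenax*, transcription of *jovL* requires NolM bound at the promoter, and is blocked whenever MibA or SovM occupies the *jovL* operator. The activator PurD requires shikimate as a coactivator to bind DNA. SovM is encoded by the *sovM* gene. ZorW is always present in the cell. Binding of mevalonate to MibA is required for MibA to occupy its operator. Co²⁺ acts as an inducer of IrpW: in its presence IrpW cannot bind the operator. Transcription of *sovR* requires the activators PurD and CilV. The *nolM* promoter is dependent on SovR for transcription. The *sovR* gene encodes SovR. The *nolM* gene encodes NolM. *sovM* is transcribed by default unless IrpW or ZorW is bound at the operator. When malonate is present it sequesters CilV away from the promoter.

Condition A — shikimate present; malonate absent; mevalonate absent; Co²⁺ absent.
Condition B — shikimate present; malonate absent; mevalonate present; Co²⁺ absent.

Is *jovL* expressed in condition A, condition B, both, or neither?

A only

Condition A:
Shikimate is present, so PurD is active.
Malonate is absent, so CilV is active.
No repressor is bound and PurD and CilV are active, so *sovR* is transcribed.
So SovR is produced and active.
No repressor is bound and SovR is active, so *nolM* is transcribed.
So NolM is produced and active.
Mevalonate is absent, so MibA is inactive.
Co²⁺ is absent, so IrpW is active.
ZorW is produced constitutively and is active.
With repressor IrpW bound, *sovM* is not transcribed.
So SovM is not produced.
No repressor is bound and NolM is active, so *jovL* is transcribed.
→ *jovL* is ON in A.
Condition B:
Shikimate is present, so PurD is active.
Malonate is absent, so CilV is active.
No repressor is bound and PurD and CilV are active, so *sovR* is transcribed.
So SovR is produced and active.
No repressor is bound and SovR is active, so *nolM* is transcribed.
So NolM is produced and active.
Mevalonate is present, so MibA is active.
Co²⁺ is absent, so IrpW is active.
ZorW is produced constitutively and is active.
With repressor IrpW bound, *sovM* is not transcribed.
So SovM is not produced.
With repressor MibA bound, *jovL* is not transcribed.
→ *jovL* is OFF in B.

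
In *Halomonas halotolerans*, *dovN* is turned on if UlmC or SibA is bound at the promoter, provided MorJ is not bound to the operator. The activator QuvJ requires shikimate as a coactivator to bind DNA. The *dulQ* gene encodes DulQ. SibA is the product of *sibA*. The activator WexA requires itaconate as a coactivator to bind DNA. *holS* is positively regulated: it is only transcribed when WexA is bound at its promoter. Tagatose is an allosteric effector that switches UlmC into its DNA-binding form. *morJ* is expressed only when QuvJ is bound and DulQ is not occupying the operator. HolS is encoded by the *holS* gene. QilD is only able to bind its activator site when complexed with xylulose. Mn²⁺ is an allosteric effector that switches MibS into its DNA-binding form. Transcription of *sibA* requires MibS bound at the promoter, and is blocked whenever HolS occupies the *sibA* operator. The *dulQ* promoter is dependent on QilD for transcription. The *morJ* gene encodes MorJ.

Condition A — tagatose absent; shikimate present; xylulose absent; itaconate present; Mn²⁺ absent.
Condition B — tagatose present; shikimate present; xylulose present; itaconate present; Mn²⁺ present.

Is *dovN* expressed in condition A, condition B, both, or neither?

B only

Condition A:
Tagatose is absent, so UlmC is inactive.
Shikimate is present, so QuvJ is active.
Xylulose is absent, so QilD is inactive.
Required activator QilD is absent, so *dulQ* is not transcribed.
So DulQ is not produced.
No repressor is bound and QuvJ is active, so *morJ* is transcribed.
So MorJ is produced and active.
Itaconate is present, so WexA is active.
No repressor is bound and WexA is active, so *holS* is transcribed.
So HolS is produced and active.
Mn²⁺ is absent, so MibS is inactive.
With repressor HolS bound, *sibA* is not transcribed.
So SibA is not produced.
With repressor MorJ bound, *dovN* is not transcribed.
→ *dovN* is OFF in A.
Condition B:
Tagatose is present, so UlmC is active.
Shikimate is present, so QuvJ is active.
Xylulose is present, so QilD is active.
No repressor is bound and QilD is active, so *dulQ* is transcribed.
So DulQ is produced and active.
With repressor DulQ bound, *morJ* is not transcribed.
So MorJ is not produced.
Itaconate is present, so WexA is active.
No repressor is bound and WexA is active, so *holS* is transcribed.
So HolS is produced and active.
Mn²⁺ is present, so MibS is active.
With repressor HolS bound, *sibA* is not transcribed.
So SibA is not produced.
Activator UlmC is present, so *dovN* is transcribed.
→ *dovN* is ON in B.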